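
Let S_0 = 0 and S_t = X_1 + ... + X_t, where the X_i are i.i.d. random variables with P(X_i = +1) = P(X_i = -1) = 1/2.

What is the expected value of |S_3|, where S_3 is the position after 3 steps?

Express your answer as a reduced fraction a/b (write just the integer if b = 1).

S_3 takes values m ≡ 1 (mod 2) with |m| ≤ 3; P(S_3=m) = C(3,(3+m)/2)/2^3.
Total paths: 2^3 = 8
Distribution: P(S=-3)=1/8, P(S=-1)=3/8, P(S=1)=3/8, P(S=3)=1/8
E[|S_3|] = Σ_m |m|·P(S_3=m) = 12/8 = 3/2

Answer: 3/2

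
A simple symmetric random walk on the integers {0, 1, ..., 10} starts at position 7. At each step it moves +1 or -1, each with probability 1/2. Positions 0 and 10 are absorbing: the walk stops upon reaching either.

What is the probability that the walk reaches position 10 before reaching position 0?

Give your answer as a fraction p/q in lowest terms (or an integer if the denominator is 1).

Symmetric walk (p = 1/2): the harmonic-function argument gives P(hit 10 before 0 | start at 7) = a/N.
P = 7/10 = 7/10

Answer: 7/10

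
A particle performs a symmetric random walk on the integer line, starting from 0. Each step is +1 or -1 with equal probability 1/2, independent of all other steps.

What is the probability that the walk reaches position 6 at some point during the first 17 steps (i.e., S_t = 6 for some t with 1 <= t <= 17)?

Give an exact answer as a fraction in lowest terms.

Answer: 4701/32768

Derivation:
Count via complement. Let g(t,s) = #length-t paths at position s with S_1..S_t all ≠ 6.
g(t,s) = g(t-1,s-1) + g(t-1,s+1) for s ≠ 6; g(t,6) = 0.
t=0: g(0,0)=1
t=1: g(1,-1)=1 g(1,1)=1
t=2: g(2,-2)=1 g(2,0)=2 g(2,2)=1
t=3: g(3,-3)=1 g(3,-1)=3 g(3,1)=3 g(3,3)=1
t=4: g(4,-4)=1 g(4,-2)=4 g(4,0)=6 g(4,2)=4 g(4,4)=1
t=5: g(5,-5)=1 g(5,-3)=5 g(5,-1)=10 g(5,1)=10 g(5,3)=5 g(5,5)=1
t=6: g(6,-6)=1 g(6,-4)=6 g(6,-2)=15 g(6,0)=20 g(6,2)=15 g(6,4)=6
t=7: g(7,-7)=1 g(7,-5)=7 g(7,-3)=21 g(7,-1)=35 g(7,1)=35 g(7,3)=21 g(7,5)=6
t=8: g(8,-8)=1 g(8,-6)=8 g(8,-4)=28 g(8,-2)=56 g(8,0)=70 g(8,2)=56 g(8,4)=27
t=9: g(9,-9)=1 g(9,-7)=9 g(9,-5)=36 g(9,-3)=84 g(9,-1)=126 g(9,1)=126 g(9,3)=83 g(9,5)=27
t=10: g(10,-10)=1 g(10,-8)=10 g(10,-6)=45 g(10,-4)=120 g(10,-2)=210 g(10,0)=252 g(10,2)=209 g(10,4)=110
t=11: g(11,-11)=1 g(11,-9)=11 g(11,-7)=55 g(11,-5)=165 g(11,-3)=330 g(11,-1)=462 g(11,1)=461 g(11,3)=319 g(11,5)=110
t=12: g(12,-12)=1 g(12,-10)=12 g(12,-8)=66 g(12,-6)=220 g(12,-4)=495 g(12,-2)=792 g(12,0)=923 g(12,2)=780 g(12,4)=429
t=13: g(13,-13)=1 g(13,-11)=13 g(13,-9)=78 g(13,-7)=286 g(13,-5)=715 g(13,-3)=1287 g(13,-1)=1715 g(13,1)=1703 g(13,3)=1209 g(13,5)=429
t=14: g(14,-14)=1 g(14,-12)=14 g(14,-10)=91 g(14,-8)=364 g(14,-6)=1001 g(14,-4)=2002 g(14,-2)=3002 g(14,0)=3418 g(14,2)=2912 g(14,4)=1638
t=15: g(15,-15)=1 g(15,-13)=15 g(15,-11)=105 g(15,-9)=455 g(15,-7)=1365 g(15,-5)=3003 g(15,-3)=5004 g(15,-1)=6420 g(15,1)=6330 g(15,3)=4550 g(15,5)=1638
t=16: g(16,-16)=1 g(16,-14)=16 g(16,-12)=120 g(16,-10)=560 g(16,-8)=1820 g(16,-6)=4368 g(16,-4)=8007 g(16,-2)=11424 g(16,0)=12750 g(16,2)=10880 g(16,4)=6188
t=17: g(17,-17)=1 g(17,-15)=17 g(17,-13)=136 g(17,-11)=680 g(17,-9)=2380 g(17,-7)=6188 g(17,-5)=12375 g(17,-3)=19431 g(17,-1)=24174 g(17,1)=23630 g(17,3)=17068 g(17,5)=6188
Paths never hitting 6: Σ_s g(17,s) = 112268
Paths hitting 6: 2^17 - 112268 = 18804
P = 18804/131072 = 4701/32768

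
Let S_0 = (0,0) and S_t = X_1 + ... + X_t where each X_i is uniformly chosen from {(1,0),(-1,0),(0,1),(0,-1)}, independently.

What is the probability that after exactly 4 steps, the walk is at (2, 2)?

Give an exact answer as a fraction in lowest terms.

Let h be the number of horizontal steps (so 4-h are vertical). To end at (2,2) need (h+2)/2 right-steps and ((4-h)+2)/2 up-steps.
Sum over h with 2 ≤ h ≤ 2, h ≡ 0 (mod 2), 4-h ≡ 0 (mod 2):
h=2: C(4,2)·C(2,2)·C(2,2) = 6·1·1 = 6
Total favorable: 6
Total paths: 4^4 = 256
P = 6/256 = 3/128

Answer: 3/128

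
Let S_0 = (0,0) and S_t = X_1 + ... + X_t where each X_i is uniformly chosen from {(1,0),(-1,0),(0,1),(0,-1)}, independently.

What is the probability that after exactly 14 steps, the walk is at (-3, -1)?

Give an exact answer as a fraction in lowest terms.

Let h be the number of horizontal steps (so 14-h are vertical). To end at (-3,-1) need (h-3)/2 right-steps and ((14-h)-1)/2 up-steps.
Sum over h with 3 ≤ h ≤ 13, h ≡ 1 (mod 2), 14-h ≡ 1 (mod 2):
h=3: C(14,3)·C(3,0)·C(11,5) = 364·1·462 = 168168
h=5: C(14,5)·C(5,1)·C(9,4) = 2002·5·126 = 1261260
h=7: C(14,7)·C(7,2)·C(7,3) = 3432·21·35 = 2522520
h=9: C(14,9)·C(9,3)·C(5,2) = 2002·84·10 = 1681680
h=11: C(14,11)·C(11,4)·C(3,1) = 364·330·3 = 360360
h=13: C(14,13)·C(13,5)·C(1,0) = 14·1287·1 = 18018
Total favorable: 6012006
Total paths: 4^14 = 268435456
P = 6012006/268435456 = 3006003/134217728

Answer: 3006003/134217728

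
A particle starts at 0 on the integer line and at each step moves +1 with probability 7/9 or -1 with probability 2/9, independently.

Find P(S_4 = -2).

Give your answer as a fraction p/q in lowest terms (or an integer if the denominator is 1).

To reach position -2 after 4 steps: need 1 step of +1 and 3 steps of -1.
Number of such sequences: C(4,1) = 4
Each has probability (7/9)^1 · (2/9)^3 = 56/6561
P = 4 · 56/6561 = 224/6561

Answer: 224/6561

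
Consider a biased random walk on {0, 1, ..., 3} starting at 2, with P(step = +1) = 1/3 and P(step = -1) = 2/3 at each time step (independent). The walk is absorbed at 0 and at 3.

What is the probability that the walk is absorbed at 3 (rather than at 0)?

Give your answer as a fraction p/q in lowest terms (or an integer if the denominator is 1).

Biased walk: p = 1/3, q = 2/3, r = q/p = 2
Gambler's ruin: P(hit 3 before 0 | start at 2) = (1 - r^a)/(1 - r^N)
r^2 = 4; r^3 = 8
P = (1 - 4) / (1 - 8) = -3 / -7 = 3/7

Answer: 3/7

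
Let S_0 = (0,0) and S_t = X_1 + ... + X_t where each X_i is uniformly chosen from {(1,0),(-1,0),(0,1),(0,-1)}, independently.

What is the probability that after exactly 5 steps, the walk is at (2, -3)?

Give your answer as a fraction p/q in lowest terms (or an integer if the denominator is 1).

Answer: 5/512

Derivation:
Let h be the number of horizontal steps (so 5-h are vertical). To end at (2,-3) need (h+2)/2 right-steps and ((5-h)-3)/2 up-steps.
Sum over h with 2 ≤ h ≤ 2, h ≡ 0 (mod 2), 5-h ≡ 1 (mod 2):
h=2: C(5,2)·C(2,2)·C(3,0) = 10·1·1 = 10
Total favorable: 10
Total paths: 4^5 = 1024
P = 10/1024 = 5/512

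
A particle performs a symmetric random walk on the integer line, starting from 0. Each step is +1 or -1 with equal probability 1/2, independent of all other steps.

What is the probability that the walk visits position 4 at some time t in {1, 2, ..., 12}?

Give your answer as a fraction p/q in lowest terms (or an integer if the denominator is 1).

Count via complement. Let g(t,s) = #length-t paths at position s with S_1..S_t all ≠ 4.
g(t,s) = g(t-1,s-1) + g(t-1,s+1) for s ≠ 4; g(t,4) = 0.
t=0: g(0,0)=1
t=1: g(1,-1)=1 g(1,1)=1
t=2: g(2,-2)=1 g(2,0)=2 g(2,2)=1
t=3: g(3,-3)=1 g(3,-1)=3 g(3,1)=3 g(3,3)=1
t=4: g(4,-4)=1 g(4,-2)=4 g(4,0)=6 g(4,2)=4
t=5: g(5,-5)=1 g(5,-3)=5 g(5,-1)=10 g(5,1)=10 g(5,3)=4
t=6: g(6,-6)=1 g(6,-4)=6 g(6,-2)=15 g(6,0)=20 g(6,2)=14
t=7: g(7,-7)=1 g(7,-5)=7 g(7,-3)=21 g(7,-1)=35 g(7,1)=34 g(7,3)=14
t=8: g(8,-8)=1 g(8,-6)=8 g(8,-4)=28 g(8,-2)=56 g(8,0)=69 g(8,2)=48
t=9: g(9,-9)=1 g(9,-7)=9 g(9,-5)=36 g(9,-3)=84 g(9,-1)=125 g(9,1)=117 g(9,3)=48
t=10: g(10,-10)=1 g(10,-8)=10 g(10,-6)=45 g(10,-4)=120 g(10,-2)=209 g(10,0)=242 g(10,2)=165
t=11: g(11,-11)=1 g(11,-9)=11 g(11,-7)=55 g(11,-5)=165 g(11,-3)=329 g(11,-1)=451 g(11,1)=407 g(11,3)=165
t=12: g(12,-12)=1 g(12,-10)=12 g(12,-8)=66 g(12,-6)=220 g(12,-4)=494 g(12,-2)=780 g(12,0)=858 g(12,2)=572
Paths never hitting 4: Σ_s g(12,s) = 3003
Paths hitting 4: 2^12 - 3003 = 1093
P = 1093/4096 = 1093/4096

Answer: 1093/4096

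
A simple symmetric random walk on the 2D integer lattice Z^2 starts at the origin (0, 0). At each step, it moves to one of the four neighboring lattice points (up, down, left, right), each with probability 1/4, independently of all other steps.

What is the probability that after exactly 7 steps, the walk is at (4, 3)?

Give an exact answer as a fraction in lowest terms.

Let h be the number of horizontal steps (so 7-h are vertical). To end at (4,3) need (h+4)/2 right-steps and ((7-h)+3)/2 up-steps.
Sum over h with 4 ≤ h ≤ 4, h ≡ 0 (mod 2), 7-h ≡ 1 (mod 2):
h=4: C(7,4)·C(4,4)·C(3,3) = 35·1·1 = 35
Total favorable: 35
Total paths: 4^7 = 16384
P = 35/16384 = 35/16384

Answer: 35/16384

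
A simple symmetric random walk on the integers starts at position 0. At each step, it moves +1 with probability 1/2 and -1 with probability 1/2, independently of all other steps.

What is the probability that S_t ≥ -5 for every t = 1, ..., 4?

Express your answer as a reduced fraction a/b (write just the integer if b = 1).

Answer: 1

Derivation:
Let f(t,s) = #length-t paths at position s with S_1..S_t all ≥ -5.
f(t,s) = f(t-1,s-1) + f(t-1,s+1) for s ≥ -5; f(t,s) = 0 for s < -5.
t=0: f(0,0)=1
t=1: f(1,-1)=1 f(1,1)=1
t=2: f(2,-2)=1 f(2,0)=2 f(2,2)=1
t=3: f(3,-3)=1 f(3,-1)=3 f(3,1)=3 f(3,3)=1
t=4: f(4,-4)=1 f(4,-2)=4 f(4,0)=6 f(4,2)=4 f(4,4)=1
Σ_s f(4,s) = 16
P = 16/16 = 1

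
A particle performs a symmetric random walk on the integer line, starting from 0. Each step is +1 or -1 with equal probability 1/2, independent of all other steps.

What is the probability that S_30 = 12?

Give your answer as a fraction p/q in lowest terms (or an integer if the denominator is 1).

Answer: 7153575/536870912

Derivation:
To reach position 12 after 30 steps: need 21 steps of +1 and 9 of -1.
Favorable paths: C(30,21) = 14307150
Total paths: 2^30 = 1073741824
P = 14307150/1073741824 = 7153575/536870912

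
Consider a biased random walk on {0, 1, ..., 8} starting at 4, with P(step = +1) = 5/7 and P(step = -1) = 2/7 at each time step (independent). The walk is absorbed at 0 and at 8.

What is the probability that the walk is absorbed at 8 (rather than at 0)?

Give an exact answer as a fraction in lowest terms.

Answer: 625/641

Derivation:
Biased walk: p = 5/7, q = 2/7, r = q/p = 2/5
Gambler's ruin: P(hit 8 before 0 | start at 4) = (1 - r^a)/(1 - r^N)
r^4 = 16/625; r^8 = 256/390625
P = (1 - 16/625) / (1 - 256/390625) = 609/625 / 390369/390625 = 625/641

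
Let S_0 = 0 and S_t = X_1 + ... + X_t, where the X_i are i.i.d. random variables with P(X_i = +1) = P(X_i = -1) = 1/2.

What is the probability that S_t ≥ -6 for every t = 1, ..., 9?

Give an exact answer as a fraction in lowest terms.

Let f(t,s) = #length-t paths at position s with S_1..S_t all ≥ -6.
f(t,s) = f(t-1,s-1) + f(t-1,s+1) for s ≥ -6; f(t,s) = 0 for s < -6.
t=0: f(0,0)=1
t=1: f(1,-1)=1 f(1,1)=1
t=2: f(2,-2)=1 f(2,0)=2 f(2,2)=1
t=3: f(3,-3)=1 f(3,-1)=3 f(3,1)=3 f(3,3)=1
t=4: f(4,-4)=1 f(4,-2)=4 f(4,0)=6 f(4,2)=4 f(4,4)=1
t=5: f(5,-5)=1 f(5,-3)=5 f(5,-1)=10 f(5,1)=10 f(5,3)=5 f(5,5)=1
t=6: f(6,-6)=1 f(6,-4)=6 f(6,-2)=15 f(6,0)=20 f(6,2)=15 f(6,4)=6 f(6,6)=1
t=7: f(7,-5)=7 f(7,-3)=21 f(7,-1)=35 f(7,1)=35 f(7,3)=21 f(7,5)=7 f(7,7)=1
t=8: f(8,-6)=7 f(8,-4)=28 f(8,-2)=56 f(8,0)=70 f(8,2)=56 f(8,4)=28 f(8,6)=8 f(8,8)=1
t=9: f(9,-5)=35 f(9,-3)=84 f(9,-1)=126 f(9,1)=126 f(9,3)=84 f(9,5)=36 f(9,7)=9 f(9,9)=1
Σ_s f(9,s) = 501
P = 501/512 = 501/512

Answer: 501/512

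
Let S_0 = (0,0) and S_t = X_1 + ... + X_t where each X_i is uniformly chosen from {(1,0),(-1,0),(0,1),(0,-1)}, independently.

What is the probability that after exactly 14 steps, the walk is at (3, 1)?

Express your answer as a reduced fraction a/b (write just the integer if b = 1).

Let h be the number of horizontal steps (so 14-h are vertical). To end at (3,1) need (h+3)/2 right-steps and ((14-h)+1)/2 up-steps.
Sum over h with 3 ≤ h ≤ 13, h ≡ 1 (mod 2), 14-h ≡ 1 (mod 2):
h=3: C(14,3)·C(3,3)·C(11,6) = 364·1·462 = 168168
h=5: C(14,5)·C(5,4)·C(9,5) = 2002·5·126 = 1261260
h=7: C(14,7)·C(7,5)·C(7,4) = 3432·21·35 = 2522520
h=9: C(14,9)·C(9,6)·C(5,3) = 2002·84·10 = 1681680
h=11: C(14,11)·C(11,7)·C(3,2) = 364·330·3 = 360360
h=13: C(14,13)·C(13,8)·C(1,1) = 14·1287·1 = 18018
Total favorable: 6012006
Total paths: 4^14 = 268435456
P = 6012006/268435456 = 3006003/134217728

Answer: 3006003/134217728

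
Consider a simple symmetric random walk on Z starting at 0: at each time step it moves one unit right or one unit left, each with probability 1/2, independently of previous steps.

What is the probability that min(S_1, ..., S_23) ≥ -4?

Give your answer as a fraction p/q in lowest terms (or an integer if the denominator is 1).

Let f(t,s) = #length-t paths at position s with S_1..S_t all ≥ -4.
f(t,s) = f(t-1,s-1) + f(t-1,s+1) for s ≥ -4; f(t,s) = 0 for s < -4.
t=0: f(0,0)=1
t=1: f(1,-1)=1 f(1,1)=1
t=2: f(2,-2)=1 f(2,0)=2 f(2,2)=1
t=3: f(3,-3)=1 f(3,-1)=3 f(3,1)=3 f(3,3)=1
t=4: f(4,-4)=1 f(4,-2)=4 f(4,0)=6 f(4,2)=4 f(4,4)=1
t=5: f(5,-3)=5 f(5,-1)=10 f(5,1)=10 f(5,3)=5 f(5,5)=1
t=6: f(6,-4)=5 f(6,-2)=15 f(6,0)=20 f(6,2)=15 f(6,4)=6 f(6,6)=1
t=7: f(7,-3)=20 f(7,-1)=35 f(7,1)=35 f(7,3)=21 f(7,5)=7 f(7,7)=1
t=8: f(8,-4)=20 f(8,-2)=55 f(8,0)=70 f(8,2)=56 f(8,4)=28 f(8,6)=8 f(8,8)=1
t=9: f(9,-3)=75 f(9,-1)=125 f(9,1)=126 f(9,3)=84 f(9,5)=36 f(9,7)=9 f(9,9)=1
t=10: f(10,-4)=75 f(10,-2)=200 f(10,0)=251 f(10,2)=210 f(10,4)=120 f(10,6)=45 f(10,8)=10 f(10,10)=1
t=11: f(11,-3)=275 f(11,-1)=451 f(11,1)=461 f(11,3)=330 f(11,5)=165 f(11,7)=55 f(11,9)=11 f(11,11)=1
t=12: f(12,-4)=275 f(12,-2)=726 f(12,0)=912 f(12,2)=791 f(12,4)=495 f(12,6)=220 f(12,8)=66 f(12,10)=12 f(12,12)=1
t=13: f(13,-3)=1001 f(13,-1)=1638 f(13,1)=1703 f(13,3)=1286 f(13,5)=715 f(13,7)=286 f(13,9)=78 f(13,11)=13 f(13,13)=1
t=14: f(14,-4)=1001 f(14,-2)=2639 f(14,0)=3341 f(14,2)=2989 f(14,4)=2001 f(14,6)=1001 f(14,8)=364 f(14,10)=91 f(14,12)=14 f(14,14)=1
t=15: f(15,-3)=3640 f(15,-1)=5980 f(15,1)=6330 f(15,3)=4990 f(15,5)=3002 f(15,7)=1365 f(15,9)=455 f(15,11)=105 f(15,13)=15 f(15,15)=1
t=16: f(16,-4)=3640 f(16,-2)=9620 f(16,0)=12310 f(16,2)=11320 f(16,4)=7992 f(16,6)=4367 f(16,8)=1820 f(16,10)=560 f(16,12)=120 f(16,14)=16 f(16,16)=1
t=17: f(17,-3)=13260 f(17,-1)=21930 f(17,1)=23630 f(17,3)=19312 f(17,5)=12359 f(17,7)=6187 f(17,9)=2380 f(17,11)=680 f(17,13)=136 f(17,15)=17 f(17,17)=1
t=18: f(18,-4)=13260 f(18,-2)=35190 f(18,0)=45560 f(18,2)=42942 f(18,4)=31671 f(18,6)=18546 f(18,8)=8567 f(18,10)=3060 f(18,12)=816 f(18,14)=153 f(18,16)=18 f(18,18)=1
t=19: f(19,-3)=48450 f(19,-1)=80750 f(19,1)=88502 f(19,3)=74613 f(19,5)=50217 f(19,7)=27113 f(19,9)=11627 f(19,11)=3876 f(19,13)=969 f(19,15)=171 f(19,17)=19 f(19,19)=1
t=20: f(20,-4)=48450 f(20,-2)=129200 f(20,0)=169252 f(20,2)=163115 f(20,4)=124830 f(20,6)=77330 f(20,8)=38740 f(20,10)=15503 f(20,12)=4845 f(20,14)=1140 f(20,16)=190 f(20,18)=20 f(20,20)=1
t=21: f(21,-3)=177650 f(21,-1)=298452 f(21,1)=332367 f(21,3)=287945 f(21,5)=202160 f(21,7)=116070 f(21,9)=54243 f(21,11)=20348 f(21,13)=5985 f(21,15)=1330 f(21,17)=210 f(21,19)=21 f(21,21)=1
t=22: f(22,-4)=177650 f(22,-2)=476102 f(22,0)=630819 f(22,2)=620312 f(22,4)=490105 f(22,6)=318230 f(22,8)=170313 f(22,10)=74591 f(22,12)=26333 f(22,14)=7315 f(22,16)=1540 f(22,18)=231 f(22,20)=22 f(22,22)=1
t=23: f(23,-3)=653752 f(23,-1)=1106921 f(23,1)=1251131 f(23,3)=1110417 f(23,5)=808335 f(23,7)=488543 f(23,9)=244904 f(23,11)=100924 f(23,13)=33648 f(23,15)=8855 f(23,17)=1771 f(23,19)=253 f(23,21)=23 f(23,23)=1
Σ_s f(23,s) = 5809478
P = 5809478/8388608 = 2904739/4194304

Answer: 2904739/4194304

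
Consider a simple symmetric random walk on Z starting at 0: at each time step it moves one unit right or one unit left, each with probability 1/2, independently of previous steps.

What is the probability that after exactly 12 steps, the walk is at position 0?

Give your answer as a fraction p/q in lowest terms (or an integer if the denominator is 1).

To return to 0 after 12 steps: need exactly 6 steps of +1 and 6 of -1.
Favorable paths: C(12,6) = 924
Total paths: 2^12 = 4096
P = 924/4096 = 231/1024

Answer: 231/1024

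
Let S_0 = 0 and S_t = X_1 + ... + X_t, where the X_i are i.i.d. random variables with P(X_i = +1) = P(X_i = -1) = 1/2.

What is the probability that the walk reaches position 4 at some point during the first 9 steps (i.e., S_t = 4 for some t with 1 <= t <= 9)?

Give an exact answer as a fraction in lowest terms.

Count via complement. Let g(t,s) = #length-t paths at position s with S_1..S_t all ≠ 4.
g(t,s) = g(t-1,s-1) + g(t-1,s+1) for s ≠ 4; g(t,4) = 0.
t=0: g(0,0)=1
t=1: g(1,-1)=1 g(1,1)=1
t=2: g(2,-2)=1 g(2,0)=2 g(2,2)=1
t=3: g(3,-3)=1 g(3,-1)=3 g(3,1)=3 g(3,3)=1
t=4: g(4,-4)=1 g(4,-2)=4 g(4,0)=6 g(4,2)=4
t=5: g(5,-5)=1 g(5,-3)=5 g(5,-1)=10 g(5,1)=10 g(5,3)=4
t=6: g(6,-6)=1 g(6,-4)=6 g(6,-2)=15 g(6,0)=20 g(6,2)=14
t=7: g(7,-7)=1 g(7,-5)=7 g(7,-3)=21 g(7,-1)=35 g(7,1)=34 g(7,3)=14
t=8: g(8,-8)=1 g(8,-6)=8 g(8,-4)=28 g(8,-2)=56 g(8,0)=69 g(8,2)=48
t=9: g(9,-9)=1 g(9,-7)=9 g(9,-5)=36 g(9,-3)=84 g(9,-1)=125 g(9,1)=117 g(9,3)=48
Paths never hitting 4: Σ_s g(9,s) = 420
Paths hitting 4: 2^9 - 420 = 92
P = 92/512 = 23/128

Answer: 23/128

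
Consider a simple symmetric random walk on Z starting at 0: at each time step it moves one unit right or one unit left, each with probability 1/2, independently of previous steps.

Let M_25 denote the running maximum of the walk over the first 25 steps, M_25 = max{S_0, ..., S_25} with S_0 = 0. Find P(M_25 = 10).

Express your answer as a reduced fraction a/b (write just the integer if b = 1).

Let M_25 = max(S_0,...,S_25). Use the reflection principle: for j ≥ 1, #{paths with M_25 ≥ j} = #{S_25 ≥ j} + #{S_25 ≥ j+1}.
By reflection, #{M_25 ≥ 10} = #{S_25 ≥ 10} + #{S_25 ≥ 11} = 726206 + 726206 = 1452412.
#{M_25 ≥ 11} = #{S_25 ≥ 11} + #{S_25 ≥ 12} = 726206 + 245506 = 971712.
#{M_25 = 10} = 1452412 - 971712 = 480700.
P(M_25 = 10) = 480700/33554432 = 120175/8388608

Answer: 120175/8388608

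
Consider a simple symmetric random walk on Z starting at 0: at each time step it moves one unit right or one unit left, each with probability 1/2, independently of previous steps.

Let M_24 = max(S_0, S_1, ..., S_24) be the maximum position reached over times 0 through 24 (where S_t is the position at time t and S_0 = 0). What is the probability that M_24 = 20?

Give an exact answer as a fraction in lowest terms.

Answer: 69/4194304

Derivation:
Let M_24 = max(S_0,...,S_24). Use the reflection principle: for j ≥ 1, #{paths with M_24 ≥ j} = #{S_24 ≥ j} + #{S_24 ≥ j+1}.
By reflection, #{M_24 ≥ 20} = #{S_24 ≥ 20} + #{S_24 ≥ 21} = 301 + 25 = 326.
#{M_24 ≥ 21} = #{S_24 ≥ 21} + #{S_24 ≥ 22} = 25 + 25 = 50.
#{M_24 = 20} = 326 - 50 = 276.
P(M_24 = 20) = 276/16777216 = 69/4194304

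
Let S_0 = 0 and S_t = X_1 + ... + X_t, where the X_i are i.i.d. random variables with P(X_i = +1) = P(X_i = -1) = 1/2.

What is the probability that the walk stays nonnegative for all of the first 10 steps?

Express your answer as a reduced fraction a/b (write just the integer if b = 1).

Let f(t,s) = #length-t paths at position s with S_1..S_t all ≥ 0.
f(t,s) = f(t-1,s-1) + f(t-1,s+1) for s ≥ 0; f(t,s) = 0 for s < 0.
t=0: f(0,0)=1
t=1: f(1,1)=1
t=2: f(2,0)=1 f(2,2)=1
t=3: f(3,1)=2 f(3,3)=1
t=4: f(4,0)=2 f(4,2)=3 f(4,4)=1
t=5: f(5,1)=5 f(5,3)=4 f(5,5)=1
t=6: f(6,0)=5 f(6,2)=9 f(6,4)=5 f(6,6)=1
t=7: f(7,1)=14 f(7,3)=14 f(7,5)=6 f(7,7)=1
t=8: f(8,0)=14 f(8,2)=28 f(8,4)=20 f(8,6)=7 f(8,8)=1
t=9: f(9,1)=42 f(9,3)=48 f(9,5)=27 f(9,7)=8 f(9,9)=1
t=10: f(10,0)=42 f(10,2)=90 f(10,4)=75 f(10,6)=35 f(10,8)=9 f(10,10)=1
Σ_s f(10,s) = 252
P = 252/1024 = 63/256

Answer: 63/256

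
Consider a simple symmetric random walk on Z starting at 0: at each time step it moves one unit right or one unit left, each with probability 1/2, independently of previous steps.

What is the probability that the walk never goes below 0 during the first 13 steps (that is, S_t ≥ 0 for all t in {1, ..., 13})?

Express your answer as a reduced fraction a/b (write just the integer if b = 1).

Answer: 429/2048

Derivation:
Let f(t,s) = #length-t paths at position s with S_1..S_t all ≥ 0.
f(t,s) = f(t-1,s-1) + f(t-1,s+1) for s ≥ 0; f(t,s) = 0 for s < 0.
t=0: f(0,0)=1
t=1: f(1,1)=1
t=2: f(2,0)=1 f(2,2)=1
t=3: f(3,1)=2 f(3,3)=1
t=4: f(4,0)=2 f(4,2)=3 f(4,4)=1
t=5: f(5,1)=5 f(5,3)=4 f(5,5)=1
t=6: f(6,0)=5 f(6,2)=9 f(6,4)=5 f(6,6)=1
t=7: f(7,1)=14 f(7,3)=14 f(7,5)=6 f(7,7)=1
t=8: f(8,0)=14 f(8,2)=28 f(8,4)=20 f(8,6)=7 f(8,8)=1
t=9: f(9,1)=42 f(9,3)=48 f(9,5)=27 f(9,7)=8 f(9,9)=1
t=10: f(10,0)=42 f(10,2)=90 f(10,4)=75 f(10,6)=35 f(10,8)=9 f(10,10)=1
t=11: f(11,1)=132 f(11,3)=165 f(11,5)=110 f(11,7)=44 f(11,9)=10 f(11,11)=1
t=12: f(12,0)=132 f(12,2)=297 f(12,4)=275 f(12,6)=154 f(12,8)=54 f(12,10)=11 f(12,12)=1
t=13: f(13,1)=429 f(13,3)=572 f(13,5)=429 f(13,7)=208 f(13,9)=65 f(13,11)=12 f(13,13)=1
Σ_s f(13,s) = 1716
P = 1716/8192 = 429/2048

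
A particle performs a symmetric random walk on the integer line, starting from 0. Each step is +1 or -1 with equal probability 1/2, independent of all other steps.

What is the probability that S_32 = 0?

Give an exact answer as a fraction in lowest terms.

Answer: 300540195/2147483648

Derivation:
To return to 0 after 32 steps: need exactly 16 steps of +1 and 16 of -1.
Favorable paths: C(32,16) = 601080390
Total paths: 2^32 = 4294967296
P = 601080390/4294967296 = 300540195/2147483648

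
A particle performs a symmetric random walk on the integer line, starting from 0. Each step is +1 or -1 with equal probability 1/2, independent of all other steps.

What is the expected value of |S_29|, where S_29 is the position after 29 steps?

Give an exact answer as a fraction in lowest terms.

S_29 takes values m ≡ 1 (mod 2) with |m| ≤ 29; P(S_29=m) = C(29,(29+m)/2)/2^29.
Total paths: 2^29 = 536870912
Distribution: P(S=-29)=1/536870912, P(S=-27)=29/536870912, P(S=-25)=406/536870912, P(S=-23)=3654/536870912, P(S=-21)=23751/536870912, P(S=-19)=118755/536870912, P(S=-17)=475020/536870912, P(S=-15)=1560780/536870912, P(S=-13)=4292145/536870912, P(S=-11)=10015005/536870912, P(S=-9)=20030010/536870912, P(S=-7)=34597290/536870912, P(S=-5)=51895935/536870912, P(S=-3)=67863915/536870912, P(S=-1)=77558760/536870912, P(S=1)=77558760/536870912, P(S=3)=67863915/536870912, P(S=5)=51895935/536870912, P(S=7)=34597290/536870912, P(S=9)=20030010/536870912, P(S=11)=10015005/536870912, P(S=13)=4292145/536870912, P(S=15)=1560780/536870912, P(S=17)=475020/536870912, P(S=19)=118755/536870912, P(S=21)=23751/536870912, P(S=23)=3654/536870912, P(S=25)=406/536870912, P(S=27)=29/536870912, P(S=29)=1/536870912
E[|S_29|] = Σ_m |m|·P(S_29=m) = 2326762800/536870912 = 145422675/33554432

Answer: 145422675/33554432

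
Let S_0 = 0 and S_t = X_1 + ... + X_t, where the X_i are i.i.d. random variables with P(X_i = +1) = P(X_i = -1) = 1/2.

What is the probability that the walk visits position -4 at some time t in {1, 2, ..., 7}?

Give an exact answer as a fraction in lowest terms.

Count via complement. Let g(t,s) = #length-t paths at position s with S_1..S_t all ≠ -4.
g(t,s) = g(t-1,s-1) + g(t-1,s+1) for s ≠ -4; g(t,-4) = 0.
t=0: g(0,0)=1
t=1: g(1,-1)=1 g(1,1)=1
t=2: g(2,-2)=1 g(2,0)=2 g(2,2)=1
t=3: g(3,-3)=1 g(3,-1)=3 g(3,1)=3 g(3,3)=1
t=4: g(4,-2)=4 g(4,0)=6 g(4,2)=4 g(4,4)=1
t=5: g(5,-3)=4 g(5,-1)=10 g(5,1)=10 g(5,3)=5 g(5,5)=1
t=6: g(6,-2)=14 g(6,0)=20 g(6,2)=15 g(6,4)=6 g(6,6)=1
t=7: g(7,-3)=14 g(7,-1)=34 g(7,1)=35 g(7,3)=21 g(7,5)=7 g(7,7)=1
Paths never hitting -4: Σ_s g(7,s) = 112
Paths hitting -4: 2^7 - 112 = 16
P = 16/128 = 1/8

Answer: 1/8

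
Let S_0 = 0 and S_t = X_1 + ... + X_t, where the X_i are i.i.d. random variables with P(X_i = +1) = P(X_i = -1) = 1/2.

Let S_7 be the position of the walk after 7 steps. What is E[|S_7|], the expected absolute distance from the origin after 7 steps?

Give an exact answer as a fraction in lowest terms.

S_7 takes values m ≡ 1 (mod 2) with |m| ≤ 7; P(S_7=m) = C(7,(7+m)/2)/2^7.
Total paths: 2^7 = 128
Distribution: P(S=-7)=1/128, P(S=-5)=7/128, P(S=-3)=21/128, P(S=-1)=35/128, P(S=1)=35/128, P(S=3)=21/128, P(S=5)=7/128, P(S=7)=1/128
E[|S_7|] = Σ_m |m|·P(S_7=m) = 280/128 = 35/16

Answer: 35/16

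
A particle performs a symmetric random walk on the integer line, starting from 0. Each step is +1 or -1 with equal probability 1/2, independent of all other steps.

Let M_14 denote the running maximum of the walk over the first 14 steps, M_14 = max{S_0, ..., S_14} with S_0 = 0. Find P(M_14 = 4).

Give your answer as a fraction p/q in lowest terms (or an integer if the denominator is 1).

Answer: 1001/8192

Derivation:
Let M_14 = max(S_0,...,S_14). Use the reflection principle: for j ≥ 1, #{paths with M_14 ≥ j} = #{S_14 ≥ j} + #{S_14 ≥ j+1}.
By reflection, #{M_14 ≥ 4} = #{S_14 ≥ 4} + #{S_14 ≥ 5} = 3473 + 1471 = 4944.
#{M_14 ≥ 5} = #{S_14 ≥ 5} + #{S_14 ≥ 6} = 1471 + 1471 = 2942.
#{M_14 = 4} = 4944 - 2942 = 2002.
P(M_14 = 4) = 2002/16384 = 1001/8192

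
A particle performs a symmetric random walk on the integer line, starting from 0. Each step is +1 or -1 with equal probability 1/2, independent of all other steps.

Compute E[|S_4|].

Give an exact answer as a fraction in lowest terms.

Answer: 3/2

Derivation:
S_4 takes values m ≡ 0 (mod 2) with |m| ≤ 4; P(S_4=m) = C(4,(4+m)/2)/2^4.
Total paths: 2^4 = 16
Distribution: P(S=-4)=1/16, P(S=-2)=4/16, P(S=0)=6/16, P(S=2)=4/16, P(S=4)=1/16
E[|S_4|] = Σ_m |m|·P(S_4=m) = 24/16 = 3/2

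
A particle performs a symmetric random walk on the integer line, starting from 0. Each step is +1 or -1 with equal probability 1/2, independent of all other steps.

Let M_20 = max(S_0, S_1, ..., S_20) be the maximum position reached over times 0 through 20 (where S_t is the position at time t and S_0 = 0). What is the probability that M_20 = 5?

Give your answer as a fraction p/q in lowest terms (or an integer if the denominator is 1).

Let M_20 = max(S_0,...,S_20). Use the reflection principle: for j ≥ 1, #{paths with M_20 ≥ j} = #{S_20 ≥ j} + #{S_20 ≥ j+1}.
By reflection, #{M_20 ≥ 5} = #{S_20 ≥ 5} + #{S_20 ≥ 6} = 137980 + 137980 = 275960.
#{M_20 ≥ 6} = #{S_20 ≥ 6} + #{S_20 ≥ 7} = 137980 + 60460 = 198440.
#{M_20 = 5} = 275960 - 198440 = 77520.
P(M_20 = 5) = 77520/1048576 = 4845/65536

Answer: 4845/65536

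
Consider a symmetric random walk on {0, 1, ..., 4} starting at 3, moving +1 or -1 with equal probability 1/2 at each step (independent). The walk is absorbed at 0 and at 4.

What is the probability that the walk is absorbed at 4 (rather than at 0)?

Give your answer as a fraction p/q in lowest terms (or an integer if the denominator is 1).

Answer: 3/4

Derivation:
Symmetric walk (p = 1/2): the harmonic-function argument gives P(hit 4 before 0 | start at 3) = a/N.
P = 3/4 = 3/4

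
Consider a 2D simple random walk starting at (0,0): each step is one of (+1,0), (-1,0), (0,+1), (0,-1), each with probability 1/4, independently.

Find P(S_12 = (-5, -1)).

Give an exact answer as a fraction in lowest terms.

Answer: 27225/4194304

Derivation:
Let h be the number of horizontal steps (so 12-h are vertical). To end at (-5,-1) need (h-5)/2 right-steps and ((12-h)-1)/2 up-steps.
Sum over h with 5 ≤ h ≤ 11, h ≡ 1 (mod 2), 12-h ≡ 1 (mod 2):
h=5: C(12,5)·C(5,0)·C(7,3) = 792·1·35 = 27720
h=7: C(12,7)·C(7,1)·C(5,2) = 792·7·10 = 55440
h=9: C(12,9)·C(9,2)·C(3,1) = 220·36·3 = 23760
h=11: C(12,11)·C(11,3)·C(1,0) = 12·165·1 = 1980
Total favorable: 108900
Total paths: 4^12 = 16777216
P = 108900/16777216 = 27225/4194304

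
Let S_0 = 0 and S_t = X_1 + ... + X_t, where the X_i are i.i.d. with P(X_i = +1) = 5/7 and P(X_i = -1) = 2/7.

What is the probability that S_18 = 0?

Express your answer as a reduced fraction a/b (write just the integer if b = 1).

To be at 0 after 18 steps: need exactly 9 steps of +1 and 9 of -1.
Number of such sequences: C(18,9) = 48620
Each has probability (5/7)^9 · (2/7)^9 = 1000000000/1628413597910449
P = 48620 · 1000000000/1628413597910449 = 48620000000000/1628413597910449

Answer: 48620000000000/1628413597910449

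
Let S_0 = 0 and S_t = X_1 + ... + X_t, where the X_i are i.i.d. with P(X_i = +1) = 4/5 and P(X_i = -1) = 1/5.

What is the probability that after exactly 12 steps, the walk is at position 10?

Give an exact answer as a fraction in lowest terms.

To reach position 10 after 12 steps: need 11 steps of +1 and 1 step of -1.
Number of such sequences: C(12,11) = 12
Each has probability (4/5)^11 · (1/5)^1 = 4194304/244140625
P = 12 · 4194304/244140625 = 50331648/244140625

Answer: 50331648/244140625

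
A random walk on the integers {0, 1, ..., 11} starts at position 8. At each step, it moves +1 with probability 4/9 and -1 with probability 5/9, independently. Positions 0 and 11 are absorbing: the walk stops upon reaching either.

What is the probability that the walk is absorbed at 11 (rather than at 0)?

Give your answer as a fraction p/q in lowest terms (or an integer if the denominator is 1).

Biased walk: p = 4/9, q = 5/9, r = q/p = 5/4
Gambler's ruin: P(hit 11 before 0 | start at 8) = (1 - r^a)/(1 - r^N)
r^8 = 390625/65536; r^11 = 48828125/4194304
P = (1 - 390625/65536) / (1 - 48828125/4194304) = -325089/65536 / -44633821/4194304 = 20805696/44633821

Answer: 20805696/44633821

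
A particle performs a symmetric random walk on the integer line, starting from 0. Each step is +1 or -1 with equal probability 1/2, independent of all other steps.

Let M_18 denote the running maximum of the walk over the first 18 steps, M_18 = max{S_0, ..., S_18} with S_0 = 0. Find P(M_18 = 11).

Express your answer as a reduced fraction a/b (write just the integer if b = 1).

Let M_18 = max(S_0,...,S_18). Use the reflection principle: for j ≥ 1, #{paths with M_18 ≥ j} = #{S_18 ≥ j} + #{S_18 ≥ j+1}.
By reflection, #{M_18 ≥ 11} = #{S_18 ≥ 11} + #{S_18 ≥ 12} = 988 + 988 = 1976.
#{M_18 ≥ 12} = #{S_18 ≥ 12} + #{S_18 ≥ 13} = 988 + 172 = 1160.
#{M_18 = 11} = 1976 - 1160 = 816.
P(M_18 = 11) = 816/262144 = 51/16384

Answer: 51/16384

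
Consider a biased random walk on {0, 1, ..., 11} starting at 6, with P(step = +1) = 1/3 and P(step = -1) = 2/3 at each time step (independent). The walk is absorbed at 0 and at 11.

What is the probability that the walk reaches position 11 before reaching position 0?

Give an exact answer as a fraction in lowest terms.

Answer: 63/2047

Derivation:
Biased walk: p = 1/3, q = 2/3, r = q/p = 2
Gambler's ruin: P(hit 11 before 0 | start at 6) = (1 - r^a)/(1 - r^N)
r^6 = 64; r^11 = 2048
P = (1 - 64) / (1 - 2048) = -63 / -2047 = 63/2047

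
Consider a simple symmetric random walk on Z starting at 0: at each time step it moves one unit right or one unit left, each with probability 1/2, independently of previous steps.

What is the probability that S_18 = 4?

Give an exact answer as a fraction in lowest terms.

To reach position 4 after 18 steps: need 11 steps of +1 and 7 of -1.
Favorable paths: C(18,11) = 31824
Total paths: 2^18 = 262144
P = 31824/262144 = 1989/16384

Answer: 1989/16384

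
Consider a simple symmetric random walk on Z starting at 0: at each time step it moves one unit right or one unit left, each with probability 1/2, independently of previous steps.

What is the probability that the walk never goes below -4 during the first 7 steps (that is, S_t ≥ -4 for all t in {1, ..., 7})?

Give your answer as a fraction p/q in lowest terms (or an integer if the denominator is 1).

Let f(t,s) = #length-t paths at position s with S_1..S_t all ≥ -4.
f(t,s) = f(t-1,s-1) + f(t-1,s+1) for s ≥ -4; f(t,s) = 0 for s < -4.
t=0: f(0,0)=1
t=1: f(1,-1)=1 f(1,1)=1
t=2: f(2,-2)=1 f(2,0)=2 f(2,2)=1
t=3: f(3,-3)=1 f(3,-1)=3 f(3,1)=3 f(3,3)=1
t=4: f(4,-4)=1 f(4,-2)=4 f(4,0)=6 f(4,2)=4 f(4,4)=1
t=5: f(5,-3)=5 f(5,-1)=10 f(5,1)=10 f(5,3)=5 f(5,5)=1
t=6: f(6,-4)=5 f(6,-2)=15 f(6,0)=20 f(6,2)=15 f(6,4)=6 f(6,6)=1
t=7: f(7,-3)=20 f(7,-1)=35 f(7,1)=35 f(7,3)=21 f(7,5)=7 f(7,7)=1
Σ_s f(7,s) = 119
P = 119/128 = 119/128

Answer: 119/128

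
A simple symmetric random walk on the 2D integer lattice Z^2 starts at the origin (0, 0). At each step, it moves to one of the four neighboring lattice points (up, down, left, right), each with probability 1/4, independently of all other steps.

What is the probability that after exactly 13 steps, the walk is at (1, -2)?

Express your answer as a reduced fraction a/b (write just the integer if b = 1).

Answer: 552123/16777216

Derivation:
Let h be the number of horizontal steps (so 13-h are vertical). To end at (1,-2) need (h+1)/2 right-steps and ((13-h)-2)/2 up-steps.
Sum over h with 1 ≤ h ≤ 11, h ≡ 1 (mod 2), 13-h ≡ 0 (mod 2):
h=1: C(13,1)·C(1,1)·C(12,5) = 13·1·792 = 10296
h=3: C(13,3)·C(3,2)·C(10,4) = 286·3·210 = 180180
h=5: C(13,5)·C(5,3)·C(8,3) = 1287·10·56 = 720720
h=7: C(13,7)·C(7,4)·C(6,2) = 1716·35·15 = 900900
h=9: C(13,9)·C(9,5)·C(4,1) = 715·126·4 = 360360
h=11: C(13,11)·C(11,6)·C(2,0) = 78·462·1 = 36036
Total favorable: 2208492
Total paths: 4^13 = 67108864
P = 2208492/67108864 = 552123/16777216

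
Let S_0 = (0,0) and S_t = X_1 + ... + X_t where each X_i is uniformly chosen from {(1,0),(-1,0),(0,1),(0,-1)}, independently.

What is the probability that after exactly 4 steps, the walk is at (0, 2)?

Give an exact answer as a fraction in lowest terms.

Let h be the number of horizontal steps (so 4-h are vertical). To end at (0,2) need (h+0)/2 right-steps and ((4-h)+2)/2 up-steps.
Sum over h with 0 ≤ h ≤ 2, h ≡ 0 (mod 2), 4-h ≡ 0 (mod 2):
h=0: C(4,0)·C(0,0)·C(4,3) = 1·1·4 = 4
h=2: C(4,2)·C(2,1)·C(2,2) = 6·2·1 = 12
Total favorable: 16
Total paths: 4^4 = 256
P = 16/256 = 1/16

Answer: 1/16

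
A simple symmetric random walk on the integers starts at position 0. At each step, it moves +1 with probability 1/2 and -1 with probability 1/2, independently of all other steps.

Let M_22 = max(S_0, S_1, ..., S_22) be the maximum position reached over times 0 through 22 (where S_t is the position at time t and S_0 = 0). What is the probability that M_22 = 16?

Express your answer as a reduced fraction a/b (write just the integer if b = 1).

Let M_22 = max(S_0,...,S_22). Use the reflection principle: for j ≥ 1, #{paths with M_22 ≥ j} = #{S_22 ≥ j} + #{S_22 ≥ j+1}.
By reflection, #{M_22 ≥ 16} = #{S_22 ≥ 16} + #{S_22 ≥ 17} = 1794 + 254 = 2048.
#{M_22 ≥ 17} = #{S_22 ≥ 17} + #{S_22 ≥ 18} = 254 + 254 = 508.
#{M_22 = 16} = 2048 - 508 = 1540.
P(M_22 = 16) = 1540/4194304 = 385/1048576

Answer: 385/1048576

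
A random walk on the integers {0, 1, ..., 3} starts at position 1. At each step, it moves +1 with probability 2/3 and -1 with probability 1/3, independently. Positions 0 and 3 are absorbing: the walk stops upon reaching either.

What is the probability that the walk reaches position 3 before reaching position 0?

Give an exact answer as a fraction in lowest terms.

Biased walk: p = 2/3, q = 1/3, r = q/p = 1/2
Gambler's ruin: P(hit 3 before 0 | start at 1) = (1 - r^a)/(1 - r^N)
r^1 = 1/2; r^3 = 1/8
P = (1 - 1/2) / (1 - 1/8) = 1/2 / 7/8 = 4/7

Answer: 4/7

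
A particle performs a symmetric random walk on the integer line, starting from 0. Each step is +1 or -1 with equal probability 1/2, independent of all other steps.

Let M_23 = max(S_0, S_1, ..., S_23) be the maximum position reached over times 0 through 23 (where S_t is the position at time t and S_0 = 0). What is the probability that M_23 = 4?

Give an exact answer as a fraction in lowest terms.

Let M_23 = max(S_0,...,S_23). Use the reflection principle: for j ≥ 1, #{paths with M_23 ≥ j} = #{S_23 ≥ j} + #{S_23 ≥ j+1}.
By reflection, #{M_23 ≥ 4} = #{S_23 ≥ 4} + #{S_23 ≥ 5} = 1698160 + 1698160 = 3396320.
#{M_23 ≥ 5} = #{S_23 ≥ 5} + #{S_23 ≥ 6} = 1698160 + 880970 = 2579130.
#{M_23 = 4} = 3396320 - 2579130 = 817190.
P(M_23 = 4) = 817190/8388608 = 408595/4194304

Answer: 408595/4194304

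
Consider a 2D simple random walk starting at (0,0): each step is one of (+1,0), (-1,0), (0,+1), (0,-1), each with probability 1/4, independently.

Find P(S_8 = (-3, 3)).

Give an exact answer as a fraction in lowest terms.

Answer: 35/4096

Derivation:
Let h be the number of horizontal steps (so 8-h are vertical). To end at (-3,3) need (h-3)/2 right-steps and ((8-h)+3)/2 up-steps.
Sum over h with 3 ≤ h ≤ 5, h ≡ 1 (mod 2), 8-h ≡ 1 (mod 2):
h=3: C(8,3)·C(3,0)·C(5,4) = 56·1·5 = 280
h=5: C(8,5)·C(5,1)·C(3,3) = 56·5·1 = 280
Total favorable: 560
Total paths: 4^8 = 65536
P = 560/65536 = 35/4096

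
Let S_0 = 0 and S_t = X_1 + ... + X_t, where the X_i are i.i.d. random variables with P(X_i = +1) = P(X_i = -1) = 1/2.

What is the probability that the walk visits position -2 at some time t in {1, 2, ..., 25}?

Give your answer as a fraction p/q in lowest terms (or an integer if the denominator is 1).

Answer: 2894229/4194304

Derivation:
Count via complement. Let g(t,s) = #length-t paths at position s with S_1..S_t all ≠ -2.
g(t,s) = g(t-1,s-1) + g(t-1,s+1) for s ≠ -2; g(t,-2) = 0.
t=0: g(0,0)=1
t=1: g(1,-1)=1 g(1,1)=1
t=2: g(2,0)=2 g(2,2)=1
t=3: g(3,-1)=2 g(3,1)=3 g(3,3)=1
t=4: g(4,0)=5 g(4,2)=4 g(4,4)=1
t=5: g(5,-1)=5 g(5,1)=9 g(5,3)=5 g(5,5)=1
t=6: g(6,0)=14 g(6,2)=14 g(6,4)=6 g(6,6)=1
t=7: g(7,-1)=14 g(7,1)=28 g(7,3)=20 g(7,5)=7 g(7,7)=1
t=8: g(8,0)=42 g(8,2)=48 g(8,4)=27 g(8,6)=8 g(8,8)=1
t=9: g(9,-1)=42 g(9,1)=90 g(9,3)=75 g(9,5)=35 g(9,7)=9 g(9,9)=1
t=10: g(10,0)=132 g(10,2)=165 g(10,4)=110 g(10,6)=44 g(10,8)=10 g(10,10)=1
t=11: g(11,-1)=132 g(11,1)=297 g(11,3)=275 g(11,5)=154 g(11,7)=54 g(11,9)=11 g(11,11)=1
t=12: g(12,0)=429 g(12,2)=572 g(12,4)=429 g(12,6)=208 g(12,8)=65 g(12,10)=12 g(12,12)=1
t=13: g(13,-1)=429 g(13,1)=1001 g(13,3)=1001 g(13,5)=637 g(13,7)=273 g(13,9)=77 g(13,11)=13 g(13,13)=1
t=14: g(14,0)=1430 g(14,2)=2002 g(14,4)=1638 g(14,6)=910 g(14,8)=350 g(14,10)=90 g(14,12)=14 g(14,14)=1
t=15: g(15,-1)=1430 g(15,1)=3432 g(15,3)=3640 g(15,5)=2548 g(15,7)=1260 g(15,9)=440 g(15,11)=104 g(15,13)=15 g(15,15)=1
t=16: g(16,0)=4862 g(16,2)=7072 g(16,4)=6188 g(16,6)=3808 g(16,8)=1700 g(16,10)=544 g(16,12)=119 g(16,14)=16 g(16,16)=1
t=17: g(17,-1)=4862 g(17,1)=11934 g(17,3)=13260 g(17,5)=9996 g(17,7)=5508 g(17,9)=2244 g(17,11)=663 g(17,13)=135 g(17,15)=17 g(17,17)=1
t=18: g(18,0)=16796 g(18,2)=25194 g(18,4)=23256 g(18,6)=15504 g(18,8)=7752 g(18,10)=2907 g(18,12)=798 g(18,14)=152 g(18,16)=18 g(18,18)=1
t=19: g(19,-1)=16796 g(19,1)=41990 g(19,3)=48450 g(19,5)=38760 g(19,7)=23256 g(19,9)=10659 g(19,11)=3705 g(19,13)=950 g(19,15)=170 g(19,17)=19 g(19,19)=1
t=20: g(20,0)=58786 g(20,2)=90440 g(20,4)=87210 g(20,6)=62016 g(20,8)=33915 g(20,10)=14364 g(20,12)=4655 g(20,14)=1120 g(20,16)=189 g(20,18)=20 g(20,20)=1
t=21: g(21,-1)=58786 g(21,1)=149226 g(21,3)=177650 g(21,5)=149226 g(21,7)=95931 g(21,9)=48279 g(21,11)=19019 g(21,13)=5775 g(21,15)=1309 g(21,17)=209 g(21,19)=21 g(21,21)=1
t=22: g(22,0)=208012 g(22,2)=326876 g(22,4)=326876 g(22,6)=245157 g(22,8)=144210 g(22,10)=67298 g(22,12)=24794 g(22,14)=7084 g(22,16)=1518 g(22,18)=230 g(22,20)=22 g(22,22)=1
t=23: g(23,-1)=208012 g(23,1)=534888 g(23,3)=653752 g(23,5)=572033 g(23,7)=389367 g(23,9)=211508 g(23,11)=92092 g(23,13)=31878 g(23,15)=8602 g(23,17)=1748 g(23,19)=252 g(23,21)=23 g(23,23)=1
t=24: g(24,0)=742900 g(24,2)=1188640 g(24,4)=1225785 g(24,6)=961400 g(24,8)=600875 g(24,10)=303600 g(24,12)=123970 g(24,14)=40480 g(24,16)=10350 g(24,18)=2000 g(24,20)=275 g(24,22)=24 g(24,24)=1
t=25: g(25,-1)=742900 g(25,1)=1931540 g(25,3)=2414425 g(25,5)=2187185 g(25,7)=1562275 g(25,9)=904475 g(25,11)=427570 g(25,13)=164450 g(25,15)=50830 g(25,17)=12350 g(25,19)=2275 g(25,21)=299 g(25,23)=25 g(25,25)=1
Paths never hitting -2: Σ_s g(25,s) = 10400600
Paths hitting -2: 2^25 - 10400600 = 23153832
P = 23153832/33554432 = 2894229/4194304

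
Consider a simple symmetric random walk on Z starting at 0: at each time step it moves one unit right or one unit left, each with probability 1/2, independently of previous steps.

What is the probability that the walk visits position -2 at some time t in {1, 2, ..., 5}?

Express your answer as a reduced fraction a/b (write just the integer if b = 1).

Answer: 3/8

Derivation:
Count via complement. Let g(t,s) = #length-t paths at position s with S_1..S_t all ≠ -2.
g(t,s) = g(t-1,s-1) + g(t-1,s+1) for s ≠ -2; g(t,-2) = 0.
t=0: g(0,0)=1
t=1: g(1,-1)=1 g(1,1)=1
t=2: g(2,0)=2 g(2,2)=1
t=3: g(3,-1)=2 g(3,1)=3 g(3,3)=1
t=4: g(4,0)=5 g(4,2)=4 g(4,4)=1
t=5: g(5,-1)=5 g(5,1)=9 g(5,3)=5 g(5,5)=1
Paths never hitting -2: Σ_s g(5,s) = 20
Paths hitting -2: 2^5 - 20 = 12
P = 12/32 = 3/8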